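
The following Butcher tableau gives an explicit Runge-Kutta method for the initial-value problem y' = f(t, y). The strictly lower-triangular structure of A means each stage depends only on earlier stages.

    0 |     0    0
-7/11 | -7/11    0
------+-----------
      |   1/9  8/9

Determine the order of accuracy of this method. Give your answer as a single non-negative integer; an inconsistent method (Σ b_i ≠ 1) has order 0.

b = (1/9, 8/9)
c = (0, -7/11)
Σ b_i: 1/9·1 + 8/9·1 = 1 ✓
b·c: 8/9·(-7/11) = -56/99 ≠ 1/2 ⇒ order 1.

1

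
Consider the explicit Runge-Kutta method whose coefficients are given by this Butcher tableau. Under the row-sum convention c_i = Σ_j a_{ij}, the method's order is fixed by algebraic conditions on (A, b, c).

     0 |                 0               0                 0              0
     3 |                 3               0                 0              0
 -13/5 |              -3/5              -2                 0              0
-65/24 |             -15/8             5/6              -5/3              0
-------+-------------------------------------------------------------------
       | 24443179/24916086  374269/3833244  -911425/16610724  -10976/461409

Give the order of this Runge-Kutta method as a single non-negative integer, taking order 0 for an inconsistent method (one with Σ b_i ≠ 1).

b = (24443179/24916086, 374269/3833244, -911425/16610724, -10976/461409)
c = (0, 3, -13/5, -65/24)
Ac = (0, 0, -6, 41/6)
Σ b_i: 24443179/24916086·1 + 374269/3833244·1 + (-911425/16610724)·1 + (-10976/461409)·1 = 1 ✓
b·c: 374269/3833244·3 + (-911425/16610724)·(-13/5) + (-10976/461409)·(-65/24) = 1/2 ✓
b·c²: 374269/3833244·9 + (-911425/16610724)·169/25 + (-10976/461409)·4225/576 = 1/3 ✓
b·Ac: (-911425/16610724)·(-6) + (-10976/461409)·41/6 = 1/6 ✓
b·c³: 374269/3833244·27 + (-911425/16610724)·(-2197/125) + (-10976/461409)·(-274625/13824) = 312269431/76664880 ≠ 1/4 ⇒ order 3.
b·(c∘Ac): (-911425/16610724)·78/5 + (-10976/461409)·(-2665/144) = -265595/638874 ≠ 1/8
b·Ac²: (-911425/16610724)·(-18) + (-10976/461409)·(-113/30) = 1147051/1064790 ≠ 1/12
b·A²c: (-10976/461409)·10 = -109760/461409 ≠ 1/24

3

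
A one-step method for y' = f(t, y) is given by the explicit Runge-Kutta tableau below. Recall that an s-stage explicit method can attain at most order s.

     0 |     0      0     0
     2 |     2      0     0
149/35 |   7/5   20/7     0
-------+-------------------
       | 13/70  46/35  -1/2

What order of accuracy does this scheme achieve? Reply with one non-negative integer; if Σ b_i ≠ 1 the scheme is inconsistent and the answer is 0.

2

b = (13/70, 46/35, -1/2)
c = (0, 2, 149/35)
Ac = (0, 0, 40/7)
Σ b_i: 13/70·1 + 46/35·1 + (-1/2)·1 = 1 ✓
b·c: 46/35·2 + (-1/2)·149/35 = 1/2 ✓
b·c²: 46/35·4 + (-1/2)·22201/1225 = -9321/2450 ≠ 1/3 ⇒ order 2.
b·Ac: (-1/2)·40/7 = -20/7 ≠ 1/6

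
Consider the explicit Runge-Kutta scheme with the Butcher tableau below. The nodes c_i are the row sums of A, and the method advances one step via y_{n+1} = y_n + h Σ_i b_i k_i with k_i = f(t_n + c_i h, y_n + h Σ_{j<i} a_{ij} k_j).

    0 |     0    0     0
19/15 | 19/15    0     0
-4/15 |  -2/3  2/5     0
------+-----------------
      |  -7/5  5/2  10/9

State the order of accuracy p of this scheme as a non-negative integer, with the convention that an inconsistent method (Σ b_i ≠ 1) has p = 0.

b = (-7/5, 5/2, 10/9)
c = (0, 19/15, -4/15)
Ac = (0, 0, 38/75)
Σ b_i: (-7/5)·1 + 5/2·1 + 10/9·1 = 199/90 ≠ 1 ⇒ order 0.

0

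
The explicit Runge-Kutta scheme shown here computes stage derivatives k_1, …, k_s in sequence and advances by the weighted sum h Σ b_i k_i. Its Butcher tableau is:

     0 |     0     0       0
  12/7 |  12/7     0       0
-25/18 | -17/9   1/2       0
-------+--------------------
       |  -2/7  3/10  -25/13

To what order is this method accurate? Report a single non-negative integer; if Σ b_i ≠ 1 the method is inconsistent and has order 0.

b = (-2/7, 3/10, -25/13)
c = (0, 12/7, -25/18)
Ac = (0, 0, 6/7)
Σ b_i: (-2/7)·1 + 3/10·1 + (-25/13)·1 = -1737/910 ≠ 1 ⇒ order 0.

0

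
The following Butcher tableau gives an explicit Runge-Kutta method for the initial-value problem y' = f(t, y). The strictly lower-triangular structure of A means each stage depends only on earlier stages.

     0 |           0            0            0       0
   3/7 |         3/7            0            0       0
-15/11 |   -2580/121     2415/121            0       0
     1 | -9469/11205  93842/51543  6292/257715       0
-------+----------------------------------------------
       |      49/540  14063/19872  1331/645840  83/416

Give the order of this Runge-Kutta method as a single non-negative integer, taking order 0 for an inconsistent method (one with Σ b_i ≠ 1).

4

b = (49/540, 14063/19872, 1331/645840, 83/416)
c = (0, 3/7, -15/11, 1)
Ac = (0, 0, 1035/121, 62/83)
Σ b_i: 49/540·1 + 14063/19872·1 + 1331/645840·1 + 83/416·1 = 1 ✓
b·c: 14063/19872·3/7 + 1331/645840·(-15/11) + 83/416·1 = 1/2 ✓
b·c²: 14063/19872·9/49 + 1331/645840·225/121 + 83/416·1 = 1/3 ✓
b·Ac: 1331/645840·1035/121 + 83/416·62/83 = 1/6 ✓
b·c³: 14063/19872·27/343 + 1331/645840·(-3375/1331) + 83/416·1 = 1/4 ✓
b·(c∘Ac): 1331/645840·(-15525/1331) + 83/416·62/83 = 1/8 ✓
b·Ac²: 1331/645840·3105/847 + 83/416·662/1743 = 1/12 ✓
b·A²c: 83/416·52/249 = 1/24 ✓; 4 stages ⇒ order 4.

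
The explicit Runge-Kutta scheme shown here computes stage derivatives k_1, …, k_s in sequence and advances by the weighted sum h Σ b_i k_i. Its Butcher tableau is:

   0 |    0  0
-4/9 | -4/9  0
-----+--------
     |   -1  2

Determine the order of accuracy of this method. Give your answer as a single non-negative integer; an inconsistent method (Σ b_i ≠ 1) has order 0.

1

b = (-1, 2)
c = (0, -4/9)
Σ b_i: (-1)·1 + 2·1 = 1 ✓
b·c: 2·(-4/9) = -8/9 ≠ 1/2 ⇒ order 1.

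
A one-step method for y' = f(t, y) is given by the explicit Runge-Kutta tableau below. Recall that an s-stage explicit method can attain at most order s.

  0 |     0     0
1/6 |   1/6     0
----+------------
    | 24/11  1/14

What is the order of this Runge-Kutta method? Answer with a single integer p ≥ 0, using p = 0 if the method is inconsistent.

0

b = (24/11, 1/14)
c = (0, 1/6)
Σ b_i: 24/11·1 + 1/14·1 = 347/154 ≠ 1 ⇒ order 0.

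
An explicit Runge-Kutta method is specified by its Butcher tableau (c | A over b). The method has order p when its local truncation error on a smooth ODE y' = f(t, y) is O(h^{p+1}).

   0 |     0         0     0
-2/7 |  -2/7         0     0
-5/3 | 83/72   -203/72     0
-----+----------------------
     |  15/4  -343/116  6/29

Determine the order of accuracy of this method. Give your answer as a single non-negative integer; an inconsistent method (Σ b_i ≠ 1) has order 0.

3

b = (15/4, -343/116, 6/29)
c = (0, -2/7, -5/3)
Ac = (0, 0, 29/36)
Σ b_i: 15/4·1 + (-343/116)·1 + 6/29·1 = 1 ✓
b·c: (-343/116)·(-2/7) + 6/29·(-5/3) = 1/2 ✓
b·c²: (-343/116)·4/49 + 6/29·25/9 = 1/3 ✓
b·Ac: 6/29·29/36 = 1/6 ✓; 3 stages ⇒ order 3.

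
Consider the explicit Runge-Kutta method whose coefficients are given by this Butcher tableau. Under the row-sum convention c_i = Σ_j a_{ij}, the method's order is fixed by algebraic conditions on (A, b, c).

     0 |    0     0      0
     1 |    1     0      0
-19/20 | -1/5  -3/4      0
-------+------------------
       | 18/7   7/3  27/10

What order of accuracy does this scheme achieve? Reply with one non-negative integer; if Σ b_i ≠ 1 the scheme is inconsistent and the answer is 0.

0

b = (18/7, 7/3, 27/10)
c = (0, 1, -19/20)
Ac = (0, 0, -3/4)
Σ b_i: 18/7·1 + 7/3·1 + 27/10·1 = 1597/210 ≠ 1 ⇒ order 0.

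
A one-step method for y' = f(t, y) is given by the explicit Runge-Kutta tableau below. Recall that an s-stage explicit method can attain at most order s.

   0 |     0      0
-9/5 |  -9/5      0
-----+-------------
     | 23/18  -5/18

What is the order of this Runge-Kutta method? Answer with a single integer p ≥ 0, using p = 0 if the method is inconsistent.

b = (23/18, -5/18)
c = (0, -9/5)
Σ b_i: 23/18·1 + (-5/18)·1 = 1 ✓
b·c: (-5/18)·(-9/5) = 1/2 ✓; 2 stages ⇒ order 2.

2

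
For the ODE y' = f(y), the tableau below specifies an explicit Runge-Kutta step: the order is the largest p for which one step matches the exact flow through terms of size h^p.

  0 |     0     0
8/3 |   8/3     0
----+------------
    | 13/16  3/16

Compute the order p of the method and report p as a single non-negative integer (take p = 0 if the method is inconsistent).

b = (13/16, 3/16)
c = (0, 8/3)
Σ b_i: 13/16·1 + 3/16·1 = 1 ✓
b·c: 3/16·8/3 = 1/2 ✓; 2 stages ⇒ order 2.

2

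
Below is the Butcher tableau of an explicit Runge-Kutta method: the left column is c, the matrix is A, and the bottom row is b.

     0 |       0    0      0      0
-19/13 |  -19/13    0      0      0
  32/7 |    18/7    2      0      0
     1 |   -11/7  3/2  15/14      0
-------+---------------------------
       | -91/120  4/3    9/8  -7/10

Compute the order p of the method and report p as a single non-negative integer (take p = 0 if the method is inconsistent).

b = (-91/120, 4/3, 9/8, -7/10)
c = (0, -19/13, 32/7, 1)
Ac = (0, 0, -38/13, 3447/1274)
Σ b_i: (-91/120)·1 + 4/3·1 + 9/8·1 + (-7/10)·1 = 1 ✓
b·c: 4/3·(-19/13) + 9/8·32/7 + (-7/10)·1 = 6809/2730 ≠ 1/2 ⇒ order 1.

1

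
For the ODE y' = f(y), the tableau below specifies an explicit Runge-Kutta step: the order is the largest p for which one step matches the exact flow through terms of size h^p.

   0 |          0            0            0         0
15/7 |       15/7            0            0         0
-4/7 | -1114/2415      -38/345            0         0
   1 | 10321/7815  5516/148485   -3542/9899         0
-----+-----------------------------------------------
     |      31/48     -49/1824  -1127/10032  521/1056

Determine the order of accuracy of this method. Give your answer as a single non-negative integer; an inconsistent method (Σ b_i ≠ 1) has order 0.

4

b = (31/48, -49/1824, -1127/10032, 521/1056)
c = (0, 15/7, -4/7, 1)
Ac = (0, 0, -38/161, 148/521)
Σ b_i: 31/48·1 + (-49/1824)·1 + (-1127/10032)·1 + 521/1056·1 = 1 ✓
b·c: (-49/1824)·15/7 + (-1127/10032)·(-4/7) + 521/1056·1 = 1/2 ✓
b·c²: (-49/1824)·225/49 + (-1127/10032)·16/49 + 521/1056·1 = 1/3 ✓
b·Ac: (-1127/10032)·(-38/161) + 521/1056·148/521 = 1/6 ✓
b·c³: (-49/1824)·3375/343 + (-1127/10032)·(-64/343) + 521/1056·1 = 1/4 ✓
b·(c∘Ac): (-1127/10032)·152/1127 + 521/1056·148/521 = 1/8 ✓
b·Ac²: (-1127/10032)·(-570/1127) + 521/1056·28/521 = 1/12 ✓
b·A²c: 521/1056·44/521 = 1/24 ✓; 4 stages ⇒ order 4.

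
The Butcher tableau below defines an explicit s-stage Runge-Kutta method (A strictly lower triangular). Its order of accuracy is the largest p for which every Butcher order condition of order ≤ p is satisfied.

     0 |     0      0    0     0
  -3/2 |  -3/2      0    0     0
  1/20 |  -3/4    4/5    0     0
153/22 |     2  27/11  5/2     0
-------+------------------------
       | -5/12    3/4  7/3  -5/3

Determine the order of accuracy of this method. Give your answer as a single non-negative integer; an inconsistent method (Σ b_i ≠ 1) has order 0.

b = (-5/12, 3/4, 7/3, -5/3)
c = (0, -3/2, 1/20, 153/22)
Ac = (0, 0, -6/5, -313/88)
Σ b_i: (-5/12)·1 + 3/4·1 + 7/3·1 + (-5/3)·1 = 1 ✓
b·c: 3/4·(-3/2) + 7/3·1/20 + (-5/3)·153/22 = -16631/1320 ≠ 1/2 ⇒ order 1.

1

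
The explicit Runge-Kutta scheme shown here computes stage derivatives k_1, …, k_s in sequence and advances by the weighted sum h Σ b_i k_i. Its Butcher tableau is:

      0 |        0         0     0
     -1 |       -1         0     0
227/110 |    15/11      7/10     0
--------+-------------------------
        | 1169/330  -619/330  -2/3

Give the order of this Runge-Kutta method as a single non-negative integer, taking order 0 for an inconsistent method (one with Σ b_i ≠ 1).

b = (1169/330, -619/330, -2/3)
c = (0, -1, 227/110)
Ac = (0, 0, -7/10)
Σ b_i: 1169/330·1 + (-619/330)·1 + (-2/3)·1 = 1 ✓
b·c: (-619/330)·(-1) + (-2/3)·227/110 = 1/2 ✓
b·c²: (-619/330)·1 + (-2/3)·51529/12100 = -42787/9075 ≠ 1/3 ⇒ order 2.
b·Ac: (-2/3)·(-7/10) = 7/15 ≠ 1/6

2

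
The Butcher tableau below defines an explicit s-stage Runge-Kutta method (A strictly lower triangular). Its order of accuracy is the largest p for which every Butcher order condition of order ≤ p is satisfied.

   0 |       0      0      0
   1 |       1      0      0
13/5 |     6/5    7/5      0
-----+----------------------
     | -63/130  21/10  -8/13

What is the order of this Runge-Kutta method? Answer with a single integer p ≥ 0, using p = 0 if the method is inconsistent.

b = (-63/130, 21/10, -8/13)
c = (0, 1, 13/5)
Ac = (0, 0, 7/5)
Σ b_i: (-63/130)·1 + 21/10·1 + (-8/13)·1 = 1 ✓
b·c: 21/10·1 + (-8/13)·13/5 = 1/2 ✓
b·c²: 21/10·1 + (-8/13)·169/25 = -103/50 ≠ 1/3 ⇒ order 2.
b·Ac: (-8/13)·7/5 = -56/65 ≠ 1/6

2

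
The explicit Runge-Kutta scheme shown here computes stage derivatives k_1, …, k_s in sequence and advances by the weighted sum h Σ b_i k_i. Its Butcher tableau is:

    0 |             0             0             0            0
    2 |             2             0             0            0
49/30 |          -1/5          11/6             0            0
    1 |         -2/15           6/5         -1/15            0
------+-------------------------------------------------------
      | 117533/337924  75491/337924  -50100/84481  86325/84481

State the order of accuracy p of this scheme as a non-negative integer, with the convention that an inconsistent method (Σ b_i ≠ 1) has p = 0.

3

b = (117533/337924, 75491/337924, -50100/84481, 86325/84481)
c = (0, 2, 49/30, 1)
Ac = (0, 0, 11/3, 1031/450)
Σ b_i: 117533/337924·1 + 75491/337924·1 + (-50100/84481)·1 + 86325/84481·1 = 1 ✓
b·c: 75491/337924·2 + (-50100/84481)·49/30 + 86325/84481·1 = 1/2 ✓
b·c²: 75491/337924·4 + (-50100/84481)·2401/900 + 86325/84481·1 = 1/3 ✓
b·Ac: (-50100/84481)·11/3 + 86325/84481·1031/450 = 1/6 ✓
b·c³: 75491/337924·8 + (-50100/84481)·117649/27000 + 86325/84481·1 = 1710247/7603290 ≠ 1/4 ⇒ order 3.
b·(c∘Ac): (-50100/84481)·539/90 + 86325/84481·1031/450 = -613579/506886 ≠ 1/8
b·Ac²: (-50100/84481)·22/3 + 86325/84481·62399/13500 = 5689249/15206580 ≠ 1/12
b·A²c: 86325/84481·(-11/45) = -63305/253443 ≠ 1/24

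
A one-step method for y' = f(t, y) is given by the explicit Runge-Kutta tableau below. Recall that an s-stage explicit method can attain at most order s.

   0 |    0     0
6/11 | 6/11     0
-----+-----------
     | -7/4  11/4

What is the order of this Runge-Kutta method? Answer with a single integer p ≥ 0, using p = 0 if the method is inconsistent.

1

b = (-7/4, 11/4)
c = (0, 6/11)
Σ b_i: (-7/4)·1 + 11/4·1 = 1 ✓
b·c: 11/4·6/11 = 3/2 ≠ 1/2 ⇒ order 1.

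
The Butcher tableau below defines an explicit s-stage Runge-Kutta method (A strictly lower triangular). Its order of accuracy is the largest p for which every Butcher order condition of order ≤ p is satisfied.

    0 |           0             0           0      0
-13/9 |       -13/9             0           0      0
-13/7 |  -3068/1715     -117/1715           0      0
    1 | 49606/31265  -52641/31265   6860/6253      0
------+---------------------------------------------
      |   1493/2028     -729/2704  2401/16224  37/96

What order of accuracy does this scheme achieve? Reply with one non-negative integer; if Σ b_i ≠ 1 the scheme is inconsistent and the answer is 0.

b = (1493/2028, -729/2704, 2401/16224, 37/96)
c = (0, -13/9, -13/7, 1)
Ac = (0, 0, 169/1715, 73/185)
Σ b_i: 1493/2028·1 + (-729/2704)·1 + 2401/16224·1 + 37/96·1 = 1 ✓
b·c: (-729/2704)·(-13/9) + 2401/16224·(-13/7) + 37/96·1 = 1/2 ✓
b·c²: (-729/2704)·169/81 + 2401/16224·169/49 + 37/96·1 = 1/3 ✓
b·Ac: 2401/16224·169/1715 + 37/96·73/185 = 1/6 ✓
b·c³: (-729/2704)·(-2197/729) + 2401/16224·(-2197/343) + 37/96·1 = 1/4 ✓
b·(c∘Ac): 2401/16224·(-2197/12005) + 37/96·73/185 = 1/8 ✓
b·Ac²: 2401/16224·(-2197/15435) + 37/96·451/1665 = 1/12 ✓
b·A²c: 37/96·4/37 = 1/24 ✓; 4 stages ⇒ order 4.

4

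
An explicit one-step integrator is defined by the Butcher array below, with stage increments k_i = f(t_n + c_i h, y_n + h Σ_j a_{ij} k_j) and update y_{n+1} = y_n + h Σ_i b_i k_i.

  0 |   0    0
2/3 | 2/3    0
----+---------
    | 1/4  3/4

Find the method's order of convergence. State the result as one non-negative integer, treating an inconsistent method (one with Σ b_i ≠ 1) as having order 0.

2

b = (1/4, 3/4)
c = (0, 2/3)
Σ b_i: 1/4·1 + 3/4·1 = 1 ✓
b·c: 3/4·2/3 = 1/2 ✓; 2 stages ⇒ order 2.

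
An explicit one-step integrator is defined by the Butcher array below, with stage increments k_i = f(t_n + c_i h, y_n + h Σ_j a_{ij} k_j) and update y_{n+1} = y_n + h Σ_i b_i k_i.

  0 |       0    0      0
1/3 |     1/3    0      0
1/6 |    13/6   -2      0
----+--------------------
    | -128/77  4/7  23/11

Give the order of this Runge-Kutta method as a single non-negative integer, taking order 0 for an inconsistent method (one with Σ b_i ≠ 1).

1

b = (-128/77, 4/7, 23/11)
c = (0, 1/3, 1/6)
Ac = (0, 0, -2/3)
Σ b_i: (-128/77)·1 + 4/7·1 + 23/11·1 = 1 ✓
b·c: 4/7·1/3 + 23/11·1/6 = 83/154 ≠ 1/2 ⇒ order 1.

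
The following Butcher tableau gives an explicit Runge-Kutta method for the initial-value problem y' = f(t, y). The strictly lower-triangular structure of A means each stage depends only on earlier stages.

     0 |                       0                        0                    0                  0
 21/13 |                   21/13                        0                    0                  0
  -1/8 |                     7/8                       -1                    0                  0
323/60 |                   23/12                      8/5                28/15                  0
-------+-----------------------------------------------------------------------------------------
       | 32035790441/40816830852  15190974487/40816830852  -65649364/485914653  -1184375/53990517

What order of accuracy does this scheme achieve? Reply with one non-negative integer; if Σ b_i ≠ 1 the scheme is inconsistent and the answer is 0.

3

b = (32035790441/40816830852, 15190974487/40816830852, -65649364/485914653, -1184375/53990517)
c = (0, 21/13, -1/8, 323/60)
Ac = (0, 0, -21/13, 917/390)
Σ b_i: 32035790441/40816830852·1 + 15190974487/40816830852·1 + (-65649364/485914653)·1 + (-1184375/53990517)·1 = 1 ✓
b·c: 15190974487/40816830852·21/13 + (-65649364/485914653)·(-1/8) + (-1184375/53990517)·323/60 = 1/2 ✓
b·c²: 15190974487/40816830852·441/169 + (-65649364/485914653)·1/64 + (-1184375/53990517)·104329/3600 = 1/3 ✓
b·Ac: (-65649364/485914653)·(-21/13) + (-1184375/53990517)·917/390 = 1/6 ✓
b·c³: 15190974487/40816830852·9261/2197 + (-65649364/485914653)·(-1/512) + (-1184375/53990517)·33698267/216000 = -4495454054023/2425685947776 ≠ 1/4 ⇒ order 3.
b·(c∘Ac): (-65649364/485914653)·21/104 + (-1184375/53990517)·296191/23400 = -2201526467/7219303416 ≠ 1/8
b·Ac²: (-65649364/485914653)·(-441/169) + (-1184375/53990517)·170527/40560 = 1252898033/4812868944 ≠ 1/12
b·A²c: (-1184375/53990517)·(-196/65) = 6632500/100268103 ≠ 1/24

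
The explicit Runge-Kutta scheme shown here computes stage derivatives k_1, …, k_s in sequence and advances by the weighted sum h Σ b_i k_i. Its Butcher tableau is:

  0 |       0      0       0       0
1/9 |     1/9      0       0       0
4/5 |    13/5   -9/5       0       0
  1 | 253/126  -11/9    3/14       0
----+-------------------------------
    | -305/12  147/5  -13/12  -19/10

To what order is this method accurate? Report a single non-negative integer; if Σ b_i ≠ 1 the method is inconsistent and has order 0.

2

b = (-305/12, 147/5, -13/12, -19/10)
c = (0, 1/9, 4/5, 1)
Ac = (0, 0, -1/5, 101/2835)
Σ b_i: (-305/12)·1 + 147/5·1 + (-13/12)·1 + (-19/10)·1 = 1 ✓
b·c: 147/5·1/9 + (-13/12)·4/5 + (-19/10)·1 = 1/2 ✓
b·c²: 147/5·1/81 + (-13/12)·16/25 + (-19/10)·1 = -3011/1350 ≠ 1/3 ⇒ order 2.
b·Ac: (-13/12)·(-1/5) + (-19/10)·101/2835 = 8447/56700 ≠ 1/6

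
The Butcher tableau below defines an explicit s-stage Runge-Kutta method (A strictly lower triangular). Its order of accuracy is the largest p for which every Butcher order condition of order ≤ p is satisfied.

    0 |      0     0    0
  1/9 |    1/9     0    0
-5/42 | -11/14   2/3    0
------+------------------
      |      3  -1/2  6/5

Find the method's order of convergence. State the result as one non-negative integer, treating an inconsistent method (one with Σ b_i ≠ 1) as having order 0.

b = (3, -1/2, 6/5)
c = (0, 1/9, -5/42)
Ac = (0, 0, 2/27)
Σ b_i: 3·1 + (-1/2)·1 + 6/5·1 = 37/10 ≠ 1 ⇒ order 0.

0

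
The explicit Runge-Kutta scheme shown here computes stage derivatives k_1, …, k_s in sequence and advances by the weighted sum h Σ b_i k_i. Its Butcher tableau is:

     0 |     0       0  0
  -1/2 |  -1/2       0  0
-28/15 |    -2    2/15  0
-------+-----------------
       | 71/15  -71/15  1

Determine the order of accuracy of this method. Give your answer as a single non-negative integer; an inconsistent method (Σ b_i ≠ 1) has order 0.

b = (71/15, -71/15, 1)
c = (0, -1/2, -28/15)
Ac = (0, 0, -1/15)
Σ b_i: 71/15·1 + (-71/15)·1 + 1·1 = 1 ✓
b·c: (-71/15)·(-1/2) + 1·(-28/15) = 1/2 ✓
b·c²: (-71/15)·1/4 + 1·784/225 = 2071/900 ≠ 1/3 ⇒ order 2.
b·Ac: 1·(-1/15) = -1/15 ≠ 1/6

2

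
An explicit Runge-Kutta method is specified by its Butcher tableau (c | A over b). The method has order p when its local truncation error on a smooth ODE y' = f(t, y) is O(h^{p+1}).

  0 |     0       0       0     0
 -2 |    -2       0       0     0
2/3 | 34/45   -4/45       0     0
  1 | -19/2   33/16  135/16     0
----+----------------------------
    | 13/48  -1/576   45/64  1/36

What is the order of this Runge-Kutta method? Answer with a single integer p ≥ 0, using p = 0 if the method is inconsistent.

4

b = (13/48, -1/576, 45/64, 1/36)
c = (0, -2, 2/3, 1)
Ac = (0, 0, 8/45, 3/2)
Σ b_i: 13/48·1 + (-1/576)·1 + 45/64·1 + 1/36·1 = 1 ✓
b·c: (-1/576)·(-2) + 45/64·2/3 + 1/36·1 = 1/2 ✓
b·c²: (-1/576)·4 + 45/64·4/9 + 1/36·1 = 1/3 ✓
b·Ac: 45/64·8/45 + 1/36·3/2 = 1/6 ✓
b·c³: (-1/576)·(-8) + 45/64·8/27 + 1/36·1 = 1/4 ✓
b·(c∘Ac): 45/64·16/135 + 1/36·3/2 = 1/8 ✓
b·Ac²: 45/64·(-16/45) + 1/36·12 = 1/12 ✓
b·A²c: 1/36·3/2 = 1/24 ✓; 4 stages ⇒ order 4.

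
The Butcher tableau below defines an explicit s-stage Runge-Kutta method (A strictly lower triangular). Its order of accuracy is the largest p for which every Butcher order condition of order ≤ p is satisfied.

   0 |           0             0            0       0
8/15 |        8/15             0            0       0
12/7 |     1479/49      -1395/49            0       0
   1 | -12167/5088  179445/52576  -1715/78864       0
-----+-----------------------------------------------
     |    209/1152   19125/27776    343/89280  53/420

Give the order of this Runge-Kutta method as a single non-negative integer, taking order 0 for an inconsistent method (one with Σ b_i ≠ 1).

b = (209/1152, 19125/27776, 343/89280, 53/420)
c = (0, 8/15, 12/7, 1)
Ac = (0, 0, -744/49, 189/106)
Σ b_i: 209/1152·1 + 19125/27776·1 + 343/89280·1 + 53/420·1 = 1 ✓
b·c: 19125/27776·8/15 + 343/89280·12/7 + 53/420·1 = 1/2 ✓
b·c²: 19125/27776·64/225 + 343/89280·144/49 + 53/420·1 = 1/3 ✓
b·Ac: 343/89280·(-744/49) + 53/420·189/106 = 1/6 ✓
b·c³: 19125/27776·512/3375 + 343/89280·1728/343 + 53/420·1 = 1/4 ✓
b·(c∘Ac): 343/89280·(-8928/343) + 53/420·189/106 = 1/8 ✓
b·Ac²: 343/89280·(-1984/245) + 53/420·721/795 = 1/12 ✓
b·A²c: 53/420·35/106 = 1/24 ✓; 4 stages ⇒ order 4.

4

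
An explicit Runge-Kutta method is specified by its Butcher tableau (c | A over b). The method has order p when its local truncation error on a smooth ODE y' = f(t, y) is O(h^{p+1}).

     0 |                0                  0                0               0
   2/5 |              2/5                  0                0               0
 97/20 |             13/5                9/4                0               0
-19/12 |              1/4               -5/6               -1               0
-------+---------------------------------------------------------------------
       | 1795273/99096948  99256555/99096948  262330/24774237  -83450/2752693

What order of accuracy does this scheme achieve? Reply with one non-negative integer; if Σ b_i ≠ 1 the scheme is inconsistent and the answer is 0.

b = (1795273/99096948, 99256555/99096948, 262330/24774237, -83450/2752693)
c = (0, 2/5, 97/20, -19/12)
Ac = (0, 0, 9/10, -311/60)
Σ b_i: 1795273/99096948·1 + 99256555/99096948·1 + 262330/24774237·1 + (-83450/2752693)·1 = 1 ✓
b·c: 99256555/99096948·2/5 + 262330/24774237·97/20 + (-83450/2752693)·(-19/12) = 1/2 ✓
b·c²: 99256555/99096948·4/25 + 262330/24774237·9409/400 + (-83450/2752693)·361/144 = 1/3 ✓
b·Ac: 262330/24774237·9/10 + (-83450/2752693)·(-311/60) = 1/6 ✓
b·c³: 99256555/99096948·8/125 + 262330/24774237·912673/8000 + (-83450/2752693)·(-6859/1728) = 41396349257/29729084400 ≠ 1/4 ⇒ order 3.
b·(c∘Ac): 262330/24774237·873/200 + (-83450/2752693)·5909/720 = -200750207/990969480 ≠ 1/8
b·Ac²: 262330/24774237·9/25 + (-83450/2752693)·(-28387/1200) = 238148699/330323160 ≠ 1/12
b·A²c: (-83450/2752693)·(-9/10) = 75105/2752693 ≠ 1/24

3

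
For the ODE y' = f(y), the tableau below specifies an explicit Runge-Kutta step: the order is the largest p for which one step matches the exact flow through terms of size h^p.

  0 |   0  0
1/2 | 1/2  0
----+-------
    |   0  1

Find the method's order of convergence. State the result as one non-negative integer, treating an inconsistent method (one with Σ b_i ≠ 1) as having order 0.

b = (0, 1)
c = (0, 1/2)
Σ b_i: 1·1 = 1 ✓
b·c: 1·1/2 = 1/2 ✓; 2 stages ⇒ order 2.

2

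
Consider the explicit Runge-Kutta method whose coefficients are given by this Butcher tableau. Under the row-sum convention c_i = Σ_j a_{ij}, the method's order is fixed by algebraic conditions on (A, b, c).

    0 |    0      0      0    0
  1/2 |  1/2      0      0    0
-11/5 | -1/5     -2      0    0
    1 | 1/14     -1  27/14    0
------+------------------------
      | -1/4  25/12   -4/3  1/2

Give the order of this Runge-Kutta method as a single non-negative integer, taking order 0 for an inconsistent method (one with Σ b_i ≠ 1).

b = (-1/4, 25/12, -4/3, 1/2)
c = (0, 1/2, -11/5, 1)
Ac = (0, 0, -1, -166/35)
Σ b_i: (-1/4)·1 + 25/12·1 + (-4/3)·1 + 1/2·1 = 1 ✓
b·c: 25/12·1/2 + (-4/3)·(-11/5) + 1/2·1 = 179/40 ≠ 1/2 ⇒ order 1.

1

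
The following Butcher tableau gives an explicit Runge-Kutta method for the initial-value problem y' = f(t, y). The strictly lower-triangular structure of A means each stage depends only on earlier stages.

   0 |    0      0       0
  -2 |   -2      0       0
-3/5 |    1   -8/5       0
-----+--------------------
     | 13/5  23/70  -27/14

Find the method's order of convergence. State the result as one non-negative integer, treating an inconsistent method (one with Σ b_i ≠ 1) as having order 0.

2

b = (13/5, 23/70, -27/14)
c = (0, -2, -3/5)
Ac = (0, 0, 16/5)
Σ b_i: 13/5·1 + 23/70·1 + (-27/14)·1 = 1 ✓
b·c: 23/70·(-2) + (-27/14)·(-3/5) = 1/2 ✓
b·c²: 23/70·4 + (-27/14)·9/25 = 31/50 ≠ 1/3 ⇒ order 2.
b·Ac: (-27/14)·16/5 = -216/35 ≠ 1/6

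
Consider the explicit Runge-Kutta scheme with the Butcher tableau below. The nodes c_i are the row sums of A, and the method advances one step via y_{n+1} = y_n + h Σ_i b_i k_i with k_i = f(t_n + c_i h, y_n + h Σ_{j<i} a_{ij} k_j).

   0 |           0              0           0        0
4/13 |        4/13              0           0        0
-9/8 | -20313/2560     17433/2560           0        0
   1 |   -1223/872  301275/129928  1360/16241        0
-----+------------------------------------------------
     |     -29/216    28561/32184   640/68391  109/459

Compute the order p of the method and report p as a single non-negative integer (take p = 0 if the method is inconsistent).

4

b = (-29/216, 28561/32184, 640/68391, 109/459)
c = (0, 4/13, -9/8, 1)
Ac = (0, 0, 1341/640, 135/218)
Σ b_i: (-29/216)·1 + 28561/32184·1 + 640/68391·1 + 109/459·1 = 1 ✓
b·c: 28561/32184·4/13 + 640/68391·(-9/8) + 109/459·1 = 1/2 ✓
b·c²: 28561/32184·16/169 + 640/68391·81/64 + 109/459·1 = 1/3 ✓
b·Ac: 640/68391·1341/640 + 109/459·135/218 = 1/6 ✓
b·c³: 28561/32184·64/2197 + 640/68391·(-729/512) + 109/459·1 = 1/4 ✓
b·(c∘Ac): 640/68391·(-12069/5120) + 109/459·135/218 = 1/8 ✓
b·Ac²: 640/68391·1341/2080 + 109/459·1845/5668 = 1/12 ✓
b·A²c: 109/459·153/872 = 1/24 ✓; 4 stages ⇒ order 4.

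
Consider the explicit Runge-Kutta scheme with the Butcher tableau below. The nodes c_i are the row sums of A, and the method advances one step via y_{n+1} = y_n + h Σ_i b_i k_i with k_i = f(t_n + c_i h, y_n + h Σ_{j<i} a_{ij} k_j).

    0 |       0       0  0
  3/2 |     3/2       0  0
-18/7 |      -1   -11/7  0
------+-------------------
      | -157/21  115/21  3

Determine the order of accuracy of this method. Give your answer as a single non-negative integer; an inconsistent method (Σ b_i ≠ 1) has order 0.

b = (-157/21, 115/21, 3)
c = (0, 3/2, -18/7)
Ac = (0, 0, -33/14)
Σ b_i: (-157/21)·1 + 115/21·1 + 3·1 = 1 ✓
b·c: 115/21·3/2 + 3·(-18/7) = 1/2 ✓
b·c²: 115/21·9/4 + 3·324/49 = 6303/196 ≠ 1/3 ⇒ order 2.
b·Ac: 3·(-33/14) = -99/14 ≠ 1/6

2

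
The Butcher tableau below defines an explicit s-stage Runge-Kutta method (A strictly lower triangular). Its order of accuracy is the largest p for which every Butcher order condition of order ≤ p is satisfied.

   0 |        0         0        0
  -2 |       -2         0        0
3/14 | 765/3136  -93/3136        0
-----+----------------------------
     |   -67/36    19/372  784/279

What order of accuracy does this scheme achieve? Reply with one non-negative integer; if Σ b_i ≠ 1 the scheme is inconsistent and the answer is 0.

3

b = (-67/36, 19/372, 784/279)
c = (0, -2, 3/14)
Ac = (0, 0, 93/1568)
Σ b_i: (-67/36)·1 + 19/372·1 + 784/279·1 = 1 ✓
b·c: 19/372·(-2) + 784/279·3/14 = 1/2 ✓
b·c²: 19/372·4 + 784/279·9/196 = 1/3 ✓
b·Ac: 784/279·93/1568 = 1/6 ✓; 3 stages ⇒ order 3.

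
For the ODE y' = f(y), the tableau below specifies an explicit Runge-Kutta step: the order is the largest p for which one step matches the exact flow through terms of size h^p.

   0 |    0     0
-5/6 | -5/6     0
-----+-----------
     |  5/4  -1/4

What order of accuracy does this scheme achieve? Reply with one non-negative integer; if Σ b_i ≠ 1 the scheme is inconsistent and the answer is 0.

b = (5/4, -1/4)
c = (0, -5/6)
Σ b_i: 5/4·1 + (-1/4)·1 = 1 ✓
b·c: (-1/4)·(-5/6) = 5/24 ≠ 1/2 ⇒ order 1.

1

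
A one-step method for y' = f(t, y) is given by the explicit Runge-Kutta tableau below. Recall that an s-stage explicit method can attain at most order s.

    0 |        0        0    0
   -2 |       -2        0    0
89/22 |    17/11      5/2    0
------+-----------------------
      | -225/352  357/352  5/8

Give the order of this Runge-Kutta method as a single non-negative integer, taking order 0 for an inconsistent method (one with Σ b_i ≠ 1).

2

b = (-225/352, 357/352, 5/8)
c = (0, -2, 89/22)
Ac = (0, 0, -5)
Σ b_i: (-225/352)·1 + 357/352·1 + 5/8·1 = 1 ✓
b·c: 357/352·(-2) + 5/8·89/22 = 1/2 ✓
b·c²: 357/352·4 + 5/8·7921/484 = 55313/3872 ≠ 1/3 ⇒ order 2.
b·Ac: 5/8·(-5) = -25/8 ≠ 1/6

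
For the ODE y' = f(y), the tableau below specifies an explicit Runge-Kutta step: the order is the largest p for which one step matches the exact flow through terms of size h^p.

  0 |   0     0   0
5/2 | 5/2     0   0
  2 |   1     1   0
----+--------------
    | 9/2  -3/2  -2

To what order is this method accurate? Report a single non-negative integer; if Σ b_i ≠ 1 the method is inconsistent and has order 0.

b = (9/2, -3/2, -2)
c = (0, 5/2, 2)
Ac = (0, 0, 5/2)
Σ b_i: 9/2·1 + (-3/2)·1 + (-2)·1 = 1 ✓
b·c: (-3/2)·5/2 + (-2)·2 = -31/4 ≠ 1/2 ⇒ order 1.

1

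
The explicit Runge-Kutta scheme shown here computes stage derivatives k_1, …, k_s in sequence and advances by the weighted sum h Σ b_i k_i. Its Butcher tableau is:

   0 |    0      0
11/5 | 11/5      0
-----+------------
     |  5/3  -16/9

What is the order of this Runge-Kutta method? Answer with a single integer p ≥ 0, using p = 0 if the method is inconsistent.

0

b = (5/3, -16/9)
c = (0, 11/5)
Σ b_i: 5/3·1 + (-16/9)·1 = -1/9 ≠ 1 ⇒ order 0.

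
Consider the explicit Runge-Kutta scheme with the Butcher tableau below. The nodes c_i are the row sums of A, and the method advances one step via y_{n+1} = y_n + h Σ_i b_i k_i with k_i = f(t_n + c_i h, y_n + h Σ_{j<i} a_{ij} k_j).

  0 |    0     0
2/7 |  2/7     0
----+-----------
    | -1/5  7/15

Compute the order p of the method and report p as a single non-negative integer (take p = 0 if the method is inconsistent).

0

b = (-1/5, 7/15)
c = (0, 2/7)
Σ b_i: (-1/5)·1 + 7/15·1 = 4/15 ≠ 1 ⇒ order 0.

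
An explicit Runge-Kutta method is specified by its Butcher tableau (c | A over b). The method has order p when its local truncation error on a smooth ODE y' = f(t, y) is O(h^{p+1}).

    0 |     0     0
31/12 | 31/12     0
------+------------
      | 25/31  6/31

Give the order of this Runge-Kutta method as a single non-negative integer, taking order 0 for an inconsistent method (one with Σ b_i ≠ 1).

b = (25/31, 6/31)
c = (0, 31/12)
Σ b_i: 25/31·1 + 6/31·1 = 1 ✓
b·c: 6/31·31/12 = 1/2 ✓; 2 stages ⇒ order 2.

2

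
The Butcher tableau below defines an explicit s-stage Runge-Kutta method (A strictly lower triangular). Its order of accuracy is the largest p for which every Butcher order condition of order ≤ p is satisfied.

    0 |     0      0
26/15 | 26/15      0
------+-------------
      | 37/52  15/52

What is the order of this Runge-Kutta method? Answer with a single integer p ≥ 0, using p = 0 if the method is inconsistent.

b = (37/52, 15/52)
c = (0, 26/15)
Σ b_i: 37/52·1 + 15/52·1 = 1 ✓
b·c: 15/52·26/15 = 1/2 ✓; 2 stages ⇒ order 2.

2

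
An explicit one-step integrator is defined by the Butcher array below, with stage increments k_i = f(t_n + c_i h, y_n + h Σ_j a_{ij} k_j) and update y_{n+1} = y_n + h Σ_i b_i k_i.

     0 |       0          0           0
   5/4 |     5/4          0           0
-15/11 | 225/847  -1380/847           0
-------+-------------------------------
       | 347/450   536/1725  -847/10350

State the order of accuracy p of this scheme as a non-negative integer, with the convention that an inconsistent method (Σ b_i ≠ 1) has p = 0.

b = (347/450, 536/1725, -847/10350)
c = (0, 5/4, -15/11)
Ac = (0, 0, -1725/847)
Σ b_i: 347/450·1 + 536/1725·1 + (-847/10350)·1 = 1 ✓
b·c: 536/1725·5/4 + (-847/10350)·(-15/11) = 1/2 ✓
b·c²: 536/1725·25/16 + (-847/10350)·225/121 = 1/3 ✓
b·Ac: (-847/10350)·(-1725/847) = 1/6 ✓; 3 stages ⇒ order 3.

3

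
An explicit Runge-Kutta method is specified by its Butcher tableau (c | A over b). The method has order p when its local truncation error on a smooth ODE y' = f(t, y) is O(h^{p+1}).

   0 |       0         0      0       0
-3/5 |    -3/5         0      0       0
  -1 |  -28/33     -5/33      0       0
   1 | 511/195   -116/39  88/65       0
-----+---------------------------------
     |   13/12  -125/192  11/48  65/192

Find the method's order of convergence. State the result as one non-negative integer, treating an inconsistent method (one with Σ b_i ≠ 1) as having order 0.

4

b = (13/12, -125/192, 11/48, 65/192)
c = (0, -3/5, -1, 1)
Ac = (0, 0, 1/11, 28/65)
Σ b_i: 13/12·1 + (-125/192)·1 + 11/48·1 + 65/192·1 = 1 ✓
b·c: (-125/192)·(-3/5) + 11/48·(-1) + 65/192·1 = 1/2 ✓
b·c²: (-125/192)·9/25 + 11/48·1 + 65/192·1 = 1/3 ✓
b·Ac: 11/48·1/11 + 65/192·28/65 = 1/6 ✓
b·c³: (-125/192)·(-27/125) + 11/48·(-1) + 65/192·1 = 1/4 ✓
b·(c∘Ac): 11/48·(-1/11) + 65/192·28/65 = 1/8 ✓
b·Ac²: 11/48·(-3/55) + 65/192·92/325 = 1/12 ✓
b·A²c: 65/192·8/65 = 1/24 ✓; 4 stages ⇒ order 4.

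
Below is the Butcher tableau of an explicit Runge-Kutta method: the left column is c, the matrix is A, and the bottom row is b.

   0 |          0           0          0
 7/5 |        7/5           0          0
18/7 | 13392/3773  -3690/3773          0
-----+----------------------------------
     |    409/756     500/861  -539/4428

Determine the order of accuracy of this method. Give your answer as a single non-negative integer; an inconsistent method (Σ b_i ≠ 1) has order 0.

3

b = (409/756, 500/861, -539/4428)
c = (0, 7/5, 18/7)
Ac = (0, 0, -738/539)
Σ b_i: 409/756·1 + 500/861·1 + (-539/4428)·1 = 1 ✓
b·c: 500/861·7/5 + (-539/4428)·18/7 = 1/2 ✓
b·c²: 500/861·49/25 + (-539/4428)·324/49 = 1/3 ✓
b·Ac: (-539/4428)·(-738/539) = 1/6 ✓; 3 stages ⇒ order 3.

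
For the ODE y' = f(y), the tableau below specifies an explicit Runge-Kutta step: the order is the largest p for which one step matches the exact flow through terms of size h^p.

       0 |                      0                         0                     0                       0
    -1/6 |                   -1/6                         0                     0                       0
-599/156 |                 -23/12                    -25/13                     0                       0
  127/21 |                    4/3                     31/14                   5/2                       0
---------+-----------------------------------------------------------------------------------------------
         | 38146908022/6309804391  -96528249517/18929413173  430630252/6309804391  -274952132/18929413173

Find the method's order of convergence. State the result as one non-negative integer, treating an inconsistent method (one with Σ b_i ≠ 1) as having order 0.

b = (38146908022/6309804391, -96528249517/18929413173, 430630252/6309804391, -274952132/18929413173)
c = (0, -1/6, -599/156, 127/21)
Ac = (0, 0, 25/78, -7257/728)
Σ b_i: 38146908022/6309804391·1 + (-96528249517/18929413173)·1 + 430630252/6309804391·1 + (-274952132/18929413173)·1 = 1 ✓
b·c: (-96528249517/18929413173)·(-1/6) + 430630252/6309804391·(-599/156) + (-274952132/18929413173)·127/21 = 1/2 ✓
b·c²: (-96528249517/18929413173)·1/36 + 430630252/6309804391·358801/24336 + (-274952132/18929413173)·16129/441 = 1/3 ✓
b·Ac: 430630252/6309804391·25/78 + (-274952132/18929413173)·(-7257/728) = 1/6 ✓
b·c³: (-96528249517/18929413173)·(-1/216) + 430630252/6309804391·(-214921799/3796416) + (-274952132/18929413173)·2048383/9261 = -194382223268033/27561225579888 ≠ 1/4 ⇒ order 3.
b·(c∘Ac): 430630252/6309804391·(-14975/12168) + (-274952132/18929413173)·(-307213/5096) = 44956831763/56788239519 ≠ 1/8
b·Ac²: 430630252/6309804391·(-25/468) + (-274952132/18929413173)·4192997/113568 = -354307367279/656219656664 ≠ 1/12
b·A²c: (-274952132/18929413173)·125/156 = -660942625/56788239519 ≠ 1/24

3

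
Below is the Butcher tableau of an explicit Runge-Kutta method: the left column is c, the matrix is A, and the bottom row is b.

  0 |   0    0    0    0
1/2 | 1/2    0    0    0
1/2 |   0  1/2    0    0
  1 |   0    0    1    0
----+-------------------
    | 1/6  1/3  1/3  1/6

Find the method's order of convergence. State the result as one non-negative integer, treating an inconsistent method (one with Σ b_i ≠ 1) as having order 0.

4

b = (1/6, 1/3, 1/3, 1/6)
c = (0, 1/2, 1/2, 1)
Ac = (0, 0, 1/4, 1/2)
Σ b_i: 1/6·1 + 1/3·1 + 1/3·1 + 1/6·1 = 1 ✓
b·c: 1/3·1/2 + 1/3·1/2 + 1/6·1 = 1/2 ✓
b·c²: 1/3·1/4 + 1/3·1/4 + 1/6·1 = 1/3 ✓
b·Ac: 1/3·1/4 + 1/6·1/2 = 1/6 ✓
b·c³: 1/3·1/8 + 1/3·1/8 + 1/6·1 = 1/4 ✓
b·(c∘Ac): 1/3·1/8 + 1/6·1/2 = 1/8 ✓
b·Ac²: 1/3·1/8 + 1/6·1/4 = 1/12 ✓
b·A²c: 1/6·1/4 = 1/24 ✓; 4 stages ⇒ order 4.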